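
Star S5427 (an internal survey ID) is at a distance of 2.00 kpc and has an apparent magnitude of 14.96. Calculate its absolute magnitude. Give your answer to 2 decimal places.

M ≈ 3.45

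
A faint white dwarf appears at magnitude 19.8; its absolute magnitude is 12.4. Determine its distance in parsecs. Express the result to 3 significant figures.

μ = m − M = 7.400
m − M = 5 log₁₀ d − 5
log₁₀ d = (m − M)/5 + 1 = 2.4800
d = 10^2.4800 = 302.0 pc

d ≈ 302 pc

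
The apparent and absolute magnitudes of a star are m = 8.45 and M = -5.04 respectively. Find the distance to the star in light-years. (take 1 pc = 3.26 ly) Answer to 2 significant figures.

d ≈ 16000 ly

μ = m − M = 13.490
m − M = 5 log₁₀ d − 5
log₁₀ d = (m − M)/5 + 1 = 3.6980
d = 10^3.6980 = 4989 pc
= 16260 ly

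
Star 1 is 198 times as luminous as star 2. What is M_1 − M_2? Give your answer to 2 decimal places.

M_1 − M_2 ≈ -5.74

Pogson: ΔM = −2.5 log₁₀(ratio) = −2.5 log₁₀(198) = −2.5 × 2.2967 = -5.742
Star 1 is brighter, so it has the smaller magnitude: the difference is negative.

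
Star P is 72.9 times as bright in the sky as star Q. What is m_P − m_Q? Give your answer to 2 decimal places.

m_P − m_Q ≈ -4.66

Pogson: Δm = −2.5 log₁₀(ratio) = −2.5 log₁₀(72.9) = −2.5 × 1.8627 = -4.657
Star P is brighter, so it has the smaller magnitude: the difference is negative.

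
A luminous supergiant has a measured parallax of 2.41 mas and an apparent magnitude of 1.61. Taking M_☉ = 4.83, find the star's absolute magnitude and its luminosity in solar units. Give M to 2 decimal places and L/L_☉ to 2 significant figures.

M ≈ -6.48; L/L_☉ ≈ 33000

d = 1/p = 1000/2.41 mas = 414.9 pc
M = m − 5 log₁₀ d + 5 = 1.61 − 5·2.6180 + 5 = -6.480
M − M_☉ = -6.480 − 4.83 = -11.310
L/L_☉ = 10^(−0.4 × -11.310) = 33420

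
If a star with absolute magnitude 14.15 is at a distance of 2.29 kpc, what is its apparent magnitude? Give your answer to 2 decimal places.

d = 2.29 kpc = 2290 pc
m = M + 5 log₁₀ d − 5 = 14.15 + 5·3.3598 − 5 = 25.949

m ≈ 25.95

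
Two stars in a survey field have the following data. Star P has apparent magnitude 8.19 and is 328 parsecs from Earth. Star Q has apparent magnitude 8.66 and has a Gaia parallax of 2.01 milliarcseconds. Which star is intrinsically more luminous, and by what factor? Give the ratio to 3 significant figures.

Star Q is more luminous, by a factor of 1.49.

Star P: M = m − 5 log₁₀ d + 5 = 8.19 − 5·2.5159 + 5 = 0.611
Star Q: p = 2.01 mas = 2.01×10^-3″ → d = 1/p = 497.5 pc
Star Q: M = m − 5 log₁₀ d + 5 = 8.66 − 5·2.6968 + 5 = 0.176
ΔM = M_P − M_Q = 0.611 − (0.176) = 0.435; smaller M is more luminous → Star Q.
L ratio = 10^(0.4 |ΔM|) = 10^0.174 = 1.492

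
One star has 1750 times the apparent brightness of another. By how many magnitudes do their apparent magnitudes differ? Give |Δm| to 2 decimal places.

Pogson: Δm = −2.5 log₁₀(ratio) = −2.5 log₁₀(1750) = −2.5 × 3.2430 = -8.108

|Δm| ≈ 8.11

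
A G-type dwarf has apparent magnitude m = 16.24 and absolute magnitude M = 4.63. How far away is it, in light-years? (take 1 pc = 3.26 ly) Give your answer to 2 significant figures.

Distance modulus: m − M = 16.24 − (4.63) = 11.610
m − M = 5 log₁₀ d − 5
log₁₀ d = (m − M)/5 + 1 = 3.3220
d = 10^3.3220 = 2099 pc
= 6843 ly

d ≈ 6800 ly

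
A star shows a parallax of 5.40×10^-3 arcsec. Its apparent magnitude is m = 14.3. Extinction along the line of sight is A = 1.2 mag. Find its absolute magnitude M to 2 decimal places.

M ≈ 6.76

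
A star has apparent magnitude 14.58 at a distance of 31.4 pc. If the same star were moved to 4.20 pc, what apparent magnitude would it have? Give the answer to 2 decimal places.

Flux ∝ 1/d², so Δm = 5 log₁₀(d₂/d₁) = 5 log₁₀(4.20/31.4) = -4.368
m₂ = m₁ + Δm = 14.58 + (-4.368) = 10.212

m ≈ 10.21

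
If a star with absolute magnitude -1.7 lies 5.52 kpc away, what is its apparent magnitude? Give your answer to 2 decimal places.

d = 5.52 kpc = 5520 pc
m = M + 5 log₁₀ d − 5 = -1.7 + 5·3.7419 − 5 = 12.010

m ≈ 12.01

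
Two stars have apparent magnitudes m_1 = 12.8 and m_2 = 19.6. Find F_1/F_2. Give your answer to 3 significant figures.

Magnitude difference = -6.8
Flux ratio = 10^(−0.4 Δm) = 10^(−0.4 × -6.8) = 10^2.720 = 524.8

F_1/F_2 ≈ 525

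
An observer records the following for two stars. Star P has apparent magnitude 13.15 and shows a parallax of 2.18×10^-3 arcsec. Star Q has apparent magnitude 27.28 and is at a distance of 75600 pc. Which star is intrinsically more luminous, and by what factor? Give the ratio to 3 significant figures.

Star P is more luminous, by a factor of 16.5.

Star P: d = 1/p = 1/2.18×10^-3″ = 458.7 pc
Star P: M = m − 5 log₁₀ d + 5 = 13.15 − 5·2.6615 + 5 = 4.842
Star Q: M = m − 5 log₁₀ d + 5 = 27.28 − 5·4.8785 + 5 = 7.887
ΔM = M_P − M_Q = 4.842 − (7.887) = -3.045; smaller M is more luminous → Star P.
L ratio = 10^(0.4 |ΔM|) = 10^1.218 = 16.52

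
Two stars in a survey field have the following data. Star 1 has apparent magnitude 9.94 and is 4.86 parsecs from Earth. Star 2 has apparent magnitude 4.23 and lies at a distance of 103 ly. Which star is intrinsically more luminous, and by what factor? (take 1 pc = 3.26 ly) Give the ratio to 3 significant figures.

Star 2 is more luminous, by a factor of 8130.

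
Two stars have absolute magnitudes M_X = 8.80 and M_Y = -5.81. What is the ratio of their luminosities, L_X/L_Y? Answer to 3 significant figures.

L_X/L_Y ≈ 1.43×10^-6

ΔM = M_X − M_Y = 14.61
L_X/L_Y = 10^(−0.4 ΔM) = 10^-5.844 = 1.432×10^-6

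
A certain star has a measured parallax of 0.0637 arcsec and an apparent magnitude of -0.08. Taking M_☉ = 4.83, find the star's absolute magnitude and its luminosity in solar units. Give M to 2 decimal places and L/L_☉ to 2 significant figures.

M ≈ -1.06; L/L_☉ ≈ 230

d = 1/p = 1/0.0637″ = 15.70 pc
M = m − 5 log₁₀ d + 5 = -0.08 − 5·1.1959 + 5 = -1.059
M − M_☉ = -1.059 − 4.83 = -5.889
L/L_☉ = 10^(−0.4 × -5.889) = 226.8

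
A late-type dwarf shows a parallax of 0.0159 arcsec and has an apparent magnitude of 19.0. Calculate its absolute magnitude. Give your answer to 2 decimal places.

d = 1/p = 1/0.0159″ = 62.89 pc
5 log₁₀(d/10 pc) = 5 log₁₀(62.89) − 5 = 3.993
M = m − 5 log₁₀(d/10) = 19.0 − 3.993 = 15.007

M ≈ 15.01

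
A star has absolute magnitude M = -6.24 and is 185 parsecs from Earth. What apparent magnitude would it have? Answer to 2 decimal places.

m ≈ 0.10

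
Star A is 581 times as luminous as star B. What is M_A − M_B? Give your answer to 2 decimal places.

Pogson: ΔM = −2.5 log₁₀(ratio) = −2.5 log₁₀(581) = −2.5 × 2.7642 = -6.910
Star A is brighter, so it has the smaller magnitude: the difference is negative.

M_A − M_B ≈ -6.91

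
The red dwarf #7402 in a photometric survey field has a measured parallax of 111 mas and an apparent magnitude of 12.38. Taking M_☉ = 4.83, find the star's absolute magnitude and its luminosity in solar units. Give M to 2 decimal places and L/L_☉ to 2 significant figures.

M ≈ 12.61; L/L_☉ ≈ 7.8×10^-4

d = 1/p = 1000/111 mas = 9.009 pc
M = m − 5 log₁₀ d + 5 = 12.38 − 5·0.9547 + 5 = 12.607
M − M_☉ = 12.607 − 4.83 = 7.777
L/L_☉ = 10^(−0.4 × 7.777) = 7.751×10^-4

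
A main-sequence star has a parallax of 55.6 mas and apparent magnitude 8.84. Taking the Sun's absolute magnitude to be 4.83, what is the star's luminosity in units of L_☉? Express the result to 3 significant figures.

d = 1/p = 1000/55.6 mas = 17.99 pc
M = m − 5 log₁₀ d + 5 = 8.84 − 5·1.2549 + 5 = 7.565
M − M_☉ = 7.565 − 4.83 = 2.735
L/L_☉ = 10^(−0.4 × 2.735) = 0.08051

L/L_☉ ≈ 0.0805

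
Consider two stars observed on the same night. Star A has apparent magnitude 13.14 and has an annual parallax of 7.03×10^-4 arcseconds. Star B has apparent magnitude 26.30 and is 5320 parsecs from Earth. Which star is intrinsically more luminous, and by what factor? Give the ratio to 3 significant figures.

Star A: d = 1/p = 1/7.03×10^-4″ = 1422 pc
Star A: M = m − 5 log₁₀ d + 5 = 13.14 − 5·3.1530 + 5 = 2.375
Star B: M = m − 5 log₁₀ d + 5 = 26.30 − 5·3.7259 + 5 = 12.670
ΔM = M_A − M_B = 2.375 − (12.670) = -10.296; smaller M is more luminous → Star A.
L ratio = 10^(0.4 |ΔM|) = 10^4.118 = 13130

Star A is more luminous, by a factor of 13100.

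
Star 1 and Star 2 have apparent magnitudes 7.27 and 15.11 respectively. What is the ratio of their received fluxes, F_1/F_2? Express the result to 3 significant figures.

Magnitude difference = -7.84
Flux ratio = 10^(−0.4 Δm) = 10^(−0.4 × -7.84) = 10^3.136 = 1368

F_1/F_2 ≈ 1370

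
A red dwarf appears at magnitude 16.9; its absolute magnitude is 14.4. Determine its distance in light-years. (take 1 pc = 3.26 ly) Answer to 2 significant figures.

Distance modulus: m − M = 16.9 − (14.4) = 2.500
m − M = 5 log₁₀ d − 5
log₁₀ d = (m − M)/5 + 1 = 1.5000
d = 10^1.5000 = 31.62 pc
= 103.1 ly

d ≈ 100 ly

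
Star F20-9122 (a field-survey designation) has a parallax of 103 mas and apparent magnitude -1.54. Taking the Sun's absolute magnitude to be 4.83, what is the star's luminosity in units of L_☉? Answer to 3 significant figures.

L/L_☉ ≈ 333

d = 1/p = 1000/103 mas = 9.709 pc
M = m − 5 log₁₀ d + 5 = -1.54 − 5·0.9872 + 5 = -1.476
M − M_☉ = -1.476 − 4.83 = -6.306
L/L_☉ = 10^(−0.4 × -6.306) = 332.9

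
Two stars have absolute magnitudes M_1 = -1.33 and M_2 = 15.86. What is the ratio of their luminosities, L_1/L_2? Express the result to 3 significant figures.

L_1/L_2 ≈ 7.52×10^6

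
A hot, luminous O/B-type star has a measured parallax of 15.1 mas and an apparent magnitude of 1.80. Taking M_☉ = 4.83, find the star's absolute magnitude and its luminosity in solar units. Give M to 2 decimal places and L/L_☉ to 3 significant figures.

M ≈ -2.31; L/L_☉ ≈ 715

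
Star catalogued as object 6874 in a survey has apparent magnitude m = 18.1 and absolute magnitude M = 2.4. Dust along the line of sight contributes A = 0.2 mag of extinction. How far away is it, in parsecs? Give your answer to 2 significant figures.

m − M = 5 log₁₀(d/10 pc) + A  ⇒  18.1 − (2.4) − 0.2 = 5 log₁₀(d/10)
15.500 = 5 log₁₀(d/10)
log₁₀ d = (m − M − A)/5 + 1 = 4.1000
d = 10^4.1000 = 12590 pc

d ≈ 13000 pc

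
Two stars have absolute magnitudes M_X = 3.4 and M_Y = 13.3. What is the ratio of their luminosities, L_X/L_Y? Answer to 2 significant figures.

ΔM = M_X − M_Y = -9.9
L_X/L_Y = 10^(−0.4 ΔM) = 10^3.960 = 9120

L_X/L_Y ≈ 9100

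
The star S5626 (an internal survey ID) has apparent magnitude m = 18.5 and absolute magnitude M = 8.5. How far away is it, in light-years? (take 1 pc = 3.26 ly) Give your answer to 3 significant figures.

Distance modulus: m − M = 18.5 − (8.5) = 10.000
m − M = 5 log₁₀ d − 5
log₁₀ d = (m − M)/5 + 1 = 3.0000
d = 10^3.0000 = 1000 pc
= 3260 ly

d ≈ 3260 ly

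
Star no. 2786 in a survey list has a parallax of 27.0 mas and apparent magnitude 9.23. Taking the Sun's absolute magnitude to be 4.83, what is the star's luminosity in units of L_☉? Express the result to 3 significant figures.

L/L_☉ ≈ 0.238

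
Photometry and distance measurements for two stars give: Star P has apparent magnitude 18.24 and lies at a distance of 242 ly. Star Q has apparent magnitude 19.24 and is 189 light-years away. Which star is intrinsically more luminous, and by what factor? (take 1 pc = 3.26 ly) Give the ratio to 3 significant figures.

Star P: d = 242 ly / 3.26 = 74.23 pc
Star P: M = m − 5 log₁₀ d + 5 = 18.24 − 5·1.8706 + 5 = 13.887
Star Q: d = 189 ly / 3.26 = 57.98 pc
Star Q: M = m − 5 log₁₀ d + 5 = 19.24 − 5·1.7632 + 5 = 15.424
ΔM = M_P − M_Q = 13.887 − (15.424) = -1.537; smaller M is more luminous → Star P.
L ratio = 10^(0.4 |ΔM|) = 10^0.615 = 4.118

Star P is more luminous, by a factor of 4.12.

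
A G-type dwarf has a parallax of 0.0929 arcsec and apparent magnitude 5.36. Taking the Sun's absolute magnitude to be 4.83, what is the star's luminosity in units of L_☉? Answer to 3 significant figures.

L/L_☉ ≈ 0.711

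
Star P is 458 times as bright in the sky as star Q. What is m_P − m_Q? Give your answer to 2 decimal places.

m_P − m_Q ≈ -6.65

Pogson: Δm = −2.5 log₁₀(ratio) = −2.5 log₁₀(458) = −2.5 × 2.6609 = -6.652
Star P is brighter, so it has the smaller magnitude: the difference is negative.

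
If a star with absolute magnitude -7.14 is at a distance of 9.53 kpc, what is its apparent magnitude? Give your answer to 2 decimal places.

m ≈ 7.76

d = 9.53 kpc = 9530 pc
m = M + 5 log₁₀ d − 5 = -7.14 + 5·3.9791 − 5 = 7.755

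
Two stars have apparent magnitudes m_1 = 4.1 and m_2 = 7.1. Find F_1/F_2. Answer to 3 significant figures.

Magnitude difference = -3.0
Flux ratio = 10^(−0.4 Δm) = 10^(−0.4 × -3.0) = 10^1.200 = 15.85

F_1/F_2 ≈ 15.8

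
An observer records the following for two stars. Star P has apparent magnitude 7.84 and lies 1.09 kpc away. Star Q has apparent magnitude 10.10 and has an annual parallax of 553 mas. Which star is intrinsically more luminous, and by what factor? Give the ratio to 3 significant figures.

Star P is more luminous, by a factor of 2.91×10^6.

Star P: d = 1.09 kpc = 1090 pc
Star P: M = m − 5 log₁₀ d + 5 = 7.84 − 5·3.0374 + 5 = -2.347
Star Q: p = 553 mas = 0.553″ → d = 1/p = 1.808 pc
Star Q: M = m − 5 log₁₀ d + 5 = 10.10 − 5·0.2573 + 5 = 13.814
ΔM = M_P − M_Q = -2.347 − (13.814) = -16.161; smaller M is more luminous → Star P.
L ratio = 10^(0.4 |ΔM|) = 10^6.464 = 2.913×10^6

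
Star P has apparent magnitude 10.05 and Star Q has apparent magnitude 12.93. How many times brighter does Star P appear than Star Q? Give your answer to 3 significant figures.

14.2

Magnitude difference = -2.88
Flux ratio = 10^(−0.4 Δm) = 10^(−0.4 × -2.88) = 10^1.152 = 14.19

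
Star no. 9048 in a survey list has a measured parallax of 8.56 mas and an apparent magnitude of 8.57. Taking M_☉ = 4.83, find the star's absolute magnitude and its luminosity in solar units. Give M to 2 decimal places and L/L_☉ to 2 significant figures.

d = 1/p = 1000/8.56 mas = 116.8 pc
M = m − 5 log₁₀ d + 5 = 8.57 − 5·2.0675 + 5 = 3.232
M − M_☉ = 3.232 − 4.83 = -1.598
L/L_☉ = 10^(−0.4 × -1.598) = 4.356

M ≈ 3.23; L/L_☉ ≈ 4.4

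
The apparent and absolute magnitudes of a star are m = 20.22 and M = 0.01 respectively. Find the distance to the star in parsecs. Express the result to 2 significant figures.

d ≈ 110000 pc

Distance modulus: m − M = 20.22 − (0.01) = 20.210
m − M = 5 log₁₀ d − 5
log₁₀ d = (m − M)/5 + 1 = 5.0420
d = 10^5.0420 = 110200 pc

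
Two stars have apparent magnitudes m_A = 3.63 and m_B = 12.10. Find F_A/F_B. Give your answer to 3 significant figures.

Δm = 3.63 − (12.10) = -8.47
Flux ratio = 10^(−0.4 Δm) = 10^(−0.4 × -8.47) = 10^3.388 = 2443

F_A/F_B ≈ 2440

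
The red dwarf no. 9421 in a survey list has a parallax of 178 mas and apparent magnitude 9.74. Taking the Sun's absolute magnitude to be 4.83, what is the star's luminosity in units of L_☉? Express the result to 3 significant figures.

L/L_☉ ≈ 3.43×10^-3

d = 1/p = 1000/178 mas = 5.618 pc
M = m − 5 log₁₀ d + 5 = 9.74 − 5·0.7496 + 5 = 10.992
M − M_☉ = 10.992 − 4.83 = 6.162
L/L_☉ = 10^(−0.4 × 6.162) = 3.429×10^-3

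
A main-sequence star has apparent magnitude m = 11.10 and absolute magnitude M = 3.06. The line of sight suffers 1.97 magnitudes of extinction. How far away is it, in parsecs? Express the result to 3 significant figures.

m − M = 5 log₁₀(d/10 pc) + A  ⇒  11.10 − (3.06) − 1.97 = 5 log₁₀(d/10)
6.070 = 5 log₁₀(d/10)
log₁₀ d = (m − M − A)/5 + 1 = 2.2140
d = 10^2.2140 = 163.7 pc

d ≈ 164 pc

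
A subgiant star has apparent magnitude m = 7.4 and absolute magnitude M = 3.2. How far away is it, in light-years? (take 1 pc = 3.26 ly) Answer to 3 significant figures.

d ≈ 226 ly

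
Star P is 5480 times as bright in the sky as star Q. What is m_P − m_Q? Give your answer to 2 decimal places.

m_P − m_Q ≈ -9.35

Pogson: Δm = −2.5 log₁₀(ratio) = −2.5 log₁₀(5480) = −2.5 × 3.7388 = -9.347
Star P is brighter, so it has the smaller magnitude: the difference is negative.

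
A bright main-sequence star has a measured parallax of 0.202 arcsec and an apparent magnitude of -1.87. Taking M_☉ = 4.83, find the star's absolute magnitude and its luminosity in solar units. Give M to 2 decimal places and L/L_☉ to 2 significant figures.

M ≈ -0.34; L/L_☉ ≈ 120

d = 1/p = 1/0.202″ = 4.950 pc
M = m − 5 log₁₀ d + 5 = -1.87 − 5·0.6946 + 5 = -0.343
M − M_☉ = -0.343 − 4.83 = -5.173
L/L_☉ = 10^(−0.4 × -5.173) = 117.3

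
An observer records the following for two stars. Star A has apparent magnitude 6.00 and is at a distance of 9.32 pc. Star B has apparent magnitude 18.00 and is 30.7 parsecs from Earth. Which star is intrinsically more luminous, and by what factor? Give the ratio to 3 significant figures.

Star A: M = m − 5 log₁₀ d + 5 = 6.00 − 5·0.9694 + 5 = 6.153
Star B: M = m − 5 log₁₀ d + 5 = 18.00 − 5·1.4871 + 5 = 15.564
ΔM = M_A − M_B = 6.153 − (15.564) = -9.411; smaller M is more luminous → Star A.
L ratio = 10^(0.4 |ΔM|) = 10^3.765 = 5815

Star A is more luminous, by a factor of 5820.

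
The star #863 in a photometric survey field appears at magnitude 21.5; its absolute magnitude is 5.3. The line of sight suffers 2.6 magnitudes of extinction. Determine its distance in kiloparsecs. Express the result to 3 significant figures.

d ≈ 5.25 kpc

m − M = 5 log₁₀(d/10 pc) + A  ⇒  21.5 − (5.3) − 2.6 = 5 log₁₀(d/10)
13.600 = 5 log₁₀(d/10)
log₁₀ d = (m − M − A)/5 + 1 = 3.7200
d = 10^3.7200 = 5248 pc
= 5.248 kpc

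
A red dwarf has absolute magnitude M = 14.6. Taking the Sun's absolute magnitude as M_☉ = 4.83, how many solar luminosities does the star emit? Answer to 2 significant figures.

L/L_☉ ≈ 1.2×10^-4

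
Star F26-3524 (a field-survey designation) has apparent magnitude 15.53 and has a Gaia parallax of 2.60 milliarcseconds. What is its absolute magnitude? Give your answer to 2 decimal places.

p = 2.60 mas = 2.60×10^-3″ → d = 1/p = 384.6 pc
5 log₁₀(d/10 pc) = 5 log₁₀(384.6) − 5 = 7.925
M = m − 5 log₁₀(d/10) = 15.53 − 7.925 = 7.605

M ≈ 7.60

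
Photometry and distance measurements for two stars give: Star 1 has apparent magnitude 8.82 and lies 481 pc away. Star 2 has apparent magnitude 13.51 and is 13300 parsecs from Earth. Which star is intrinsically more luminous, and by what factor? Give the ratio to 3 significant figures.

Star 1: M = m − 5 log₁₀ d + 5 = 8.82 − 5·2.6821 + 5 = 0.409
Star 2: M = m − 5 log₁₀ d + 5 = 13.51 − 5·4.1239 + 5 = -2.109
ΔM = M_1 − M_2 = 0.409 − (-2.109) = 2.519; smaller M is more luminous → Star 2.
L ratio = 10^(0.4 |ΔM|) = 10^1.007 = 10.17

Star 2 is more luminous, by a factor of 10.2.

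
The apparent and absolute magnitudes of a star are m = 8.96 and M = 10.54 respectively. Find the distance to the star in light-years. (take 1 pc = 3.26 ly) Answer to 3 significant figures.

d ≈ 15.7 ly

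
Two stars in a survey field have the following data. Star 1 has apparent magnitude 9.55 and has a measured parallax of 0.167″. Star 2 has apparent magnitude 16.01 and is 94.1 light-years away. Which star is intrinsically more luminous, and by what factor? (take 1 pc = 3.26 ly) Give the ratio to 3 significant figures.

Star 1 is more luminous, by a factor of 16.5.

Star 1: d = 1/p = 1/0.167″ = 5.988 pc
Star 1: M = m − 5 log₁₀ d + 5 = 9.55 − 5·0.7773 + 5 = 10.664
Star 2: d = 94.1 ly / 3.26 = 28.87 pc
Star 2: M = m − 5 log₁₀ d + 5 = 16.01 − 5·1.4604 + 5 = 13.708
ΔM = M_1 − M_2 = 10.664 − (13.708) = -3.045; smaller M is more luminous → Star 1.
L ratio = 10^(0.4 |ΔM|) = 10^1.218 = 16.51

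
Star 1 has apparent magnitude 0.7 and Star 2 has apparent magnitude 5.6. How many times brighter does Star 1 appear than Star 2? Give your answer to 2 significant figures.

91

Δm = 0.7 − (5.6) = -4.9
Flux ratio = 10^(−0.4 Δm) = 10^(−0.4 × -4.9) = 10^1.960 = 91.20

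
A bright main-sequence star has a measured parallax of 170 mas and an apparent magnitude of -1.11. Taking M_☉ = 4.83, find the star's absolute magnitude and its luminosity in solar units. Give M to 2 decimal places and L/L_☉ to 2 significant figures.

M ≈ 0.04; L/L_☉ ≈ 82

d = 1/p = 1000/170 mas = 5.882 pc
M = m − 5 log₁₀ d + 5 = -1.11 − 5·0.7696 + 5 = 0.042
M − M_☉ = 0.042 − 4.83 = -4.788
L/L_☉ = 10^(−0.4 × -4.788) = 82.24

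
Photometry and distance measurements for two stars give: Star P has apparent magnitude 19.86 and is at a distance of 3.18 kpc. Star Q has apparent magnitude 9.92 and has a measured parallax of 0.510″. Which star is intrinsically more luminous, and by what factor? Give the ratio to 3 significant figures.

Star P is more luminous, by a factor of 278.

Star P: d = 3.18 kpc = 3180 pc
Star P: M = m − 5 log₁₀ d + 5 = 19.86 − 5·3.5024 + 5 = 7.348
Star Q: d = 1/p = 1/0.510″ = 1.961 pc
Star Q: M = m − 5 log₁₀ d + 5 = 9.92 − 5·0.2924 + 5 = 13.458
ΔM = M_P − M_Q = 7.348 − (13.458) = -6.110; smaller M is more luminous → Star P.
L ratio = 10^(0.4 |ΔM|) = 10^2.444 = 278.0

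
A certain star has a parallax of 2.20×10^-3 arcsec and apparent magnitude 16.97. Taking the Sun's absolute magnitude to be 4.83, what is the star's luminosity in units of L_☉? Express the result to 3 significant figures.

d = 1/p = 1/2.20×10^-3″ = 454.5 pc
M = m − 5 log₁₀ d + 5 = 16.97 − 5·2.6576 + 5 = 8.682
M − M_☉ = 8.682 − 4.83 = 3.852
L/L_☉ = 10^(−0.4 × 3.852) = 0.02878

L/L_☉ ≈ 0.0288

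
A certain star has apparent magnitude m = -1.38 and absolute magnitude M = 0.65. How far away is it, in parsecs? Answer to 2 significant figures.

d ≈ 3.9 pc

μ = m − M = -2.030
m − M = 5 log₁₀ d − 5
log₁₀ d = (m − M)/5 + 1 = 0.5940
d = 10^0.5940 = 3.926 pc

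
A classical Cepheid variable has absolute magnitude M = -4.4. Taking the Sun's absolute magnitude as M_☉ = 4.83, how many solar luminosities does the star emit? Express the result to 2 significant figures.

M − M_☉ = -4.4 − 4.83 = -9.230
L/L_☉ = 10^(−0.4 (M − M_☉)) = 10^3.692 = 4920

L/L_☉ ≈ 4900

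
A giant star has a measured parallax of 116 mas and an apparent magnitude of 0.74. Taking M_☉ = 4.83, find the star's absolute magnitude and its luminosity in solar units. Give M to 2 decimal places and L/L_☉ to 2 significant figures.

d = 1/p = 1000/116 mas = 8.621 pc
M = m − 5 log₁₀ d + 5 = 0.74 − 5·0.9355 + 5 = 1.062
M − M_☉ = 1.062 − 4.83 = -3.768
L/L_☉ = 10^(−0.4 × -3.768) = 32.14

M ≈ 1.06; L/L_☉ ≈ 32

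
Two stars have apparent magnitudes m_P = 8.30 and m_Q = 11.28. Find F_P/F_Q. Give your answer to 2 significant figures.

F_P/F_Q ≈ 16

Δm = 8.30 − (11.28) = -2.98
Flux ratio = 10^(−0.4 Δm) = 10^(−0.4 × -2.98) = 10^1.192 = 15.56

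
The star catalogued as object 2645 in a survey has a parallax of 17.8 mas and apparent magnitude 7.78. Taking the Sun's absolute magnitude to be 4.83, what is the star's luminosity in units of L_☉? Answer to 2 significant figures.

d = 1/p = 1000/17.8 mas = 56.18 pc
M = m − 5 log₁₀ d + 5 = 7.78 − 5·1.7496 + 5 = 4.032
M − M_☉ = 4.032 − 4.83 = -0.798
L/L_☉ = 10^(−0.4 × -0.798) = 2.085

L/L_☉ ≈ 2.1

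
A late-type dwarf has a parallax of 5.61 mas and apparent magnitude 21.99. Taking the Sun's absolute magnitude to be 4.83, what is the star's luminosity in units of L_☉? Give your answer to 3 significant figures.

d = 1/p = 1000/5.61 mas = 178.3 pc
M = m − 5 log₁₀ d + 5 = 21.99 − 5·2.2510 + 5 = 15.735
M − M_☉ = 15.735 − 4.83 = 10.905
L/L_☉ = 10^(−0.4 × 10.905) = 4.346×10^-5

L/L_☉ ≈ 4.35×10^-5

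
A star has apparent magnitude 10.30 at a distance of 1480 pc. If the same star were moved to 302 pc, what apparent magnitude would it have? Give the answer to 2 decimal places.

m ≈ 6.85

Flux ∝ 1/d², so Δm = 5 log₁₀(d₂/d₁) = 5 log₁₀(302/1480) = -3.451
m₂ = m₁ + Δm = 10.30 + (-3.451) = 6.849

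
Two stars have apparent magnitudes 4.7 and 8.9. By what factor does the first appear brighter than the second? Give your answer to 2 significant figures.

48

Magnitude difference = -4.2
Flux ratio = 10^(−0.4 Δm) = 10^(−0.4 × -4.2) = 10^1.680 = 47.86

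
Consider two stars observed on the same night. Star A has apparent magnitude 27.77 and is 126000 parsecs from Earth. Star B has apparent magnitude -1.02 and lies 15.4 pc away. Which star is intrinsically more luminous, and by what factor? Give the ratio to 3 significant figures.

Star B is more luminous, by a factor of 4900.

Star A: M = m − 5 log₁₀ d + 5 = 27.77 − 5·5.1004 + 5 = 7.268
Star B: M = m − 5 log₁₀ d + 5 = -1.02 − 5·1.1875 + 5 = -1.958
ΔM = M_A − M_B = 7.268 − (-1.958) = 9.226; smaller M is more luminous → Star B.
L ratio = 10^(0.4 |ΔM|) = 10^3.690 = 4901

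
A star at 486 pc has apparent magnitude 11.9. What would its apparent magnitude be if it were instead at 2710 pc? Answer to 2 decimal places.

m ≈ 15.63

Flux ∝ 1/d², so Δm = 5 log₁₀(d₂/d₁) = 5 log₁₀(2710/486) = 3.732
m₂ = m₁ + Δm = 11.9 + (3.732) = 15.632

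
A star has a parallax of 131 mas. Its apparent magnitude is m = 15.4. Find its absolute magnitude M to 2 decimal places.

p = 131 mas = 0.131″ → d = 1/p = 7.634 pc
5 log₁₀(d/10 pc) = 5 log₁₀(7.634) − 5 = -0.586
M = m − 5 log₁₀(d/10) = 15.4 + 0.586 = 15.986

M ≈ 15.99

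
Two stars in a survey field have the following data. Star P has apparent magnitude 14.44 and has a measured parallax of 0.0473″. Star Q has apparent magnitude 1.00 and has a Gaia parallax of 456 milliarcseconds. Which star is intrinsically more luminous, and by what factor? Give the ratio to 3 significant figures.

Star Q is more luminous, by a factor of 2560.

Star P: d = 1/p = 1/0.0473″ = 21.14 pc
Star P: M = m − 5 log₁₀ d + 5 = 14.44 − 5·1.3251 + 5 = 12.814
Star Q: p = 456 mas = 0.456″ → d = 1/p = 2.193 pc
Star Q: M = m − 5 log₁₀ d + 5 = 1.00 − 5·0.3410 + 5 = 4.295
ΔM = M_P − M_Q = 12.814 − (4.295) = 8.519; smaller M is more luminous → Star Q.
L ratio = 10^(0.4 |ΔM|) = 10^3.408 = 2557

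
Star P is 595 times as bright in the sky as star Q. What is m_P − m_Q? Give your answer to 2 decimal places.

Pogson: Δm = −2.5 log₁₀(ratio) = −2.5 log₁₀(595) = −2.5 × 2.7745 = -6.936
Star P is brighter, so it has the smaller magnitude: the difference is negative.

m_P − m_Q ≈ -6.94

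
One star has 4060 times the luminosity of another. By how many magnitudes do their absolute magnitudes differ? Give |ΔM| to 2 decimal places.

|ΔM| ≈ 9.02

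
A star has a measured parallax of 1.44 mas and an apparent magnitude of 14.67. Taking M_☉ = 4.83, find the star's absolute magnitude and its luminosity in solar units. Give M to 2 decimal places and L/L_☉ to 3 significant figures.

d = 1/p = 1000/1.44 mas = 694.4 pc
M = m − 5 log₁₀ d + 5 = 14.67 − 5·2.8416 + 5 = 5.462
M − M_☉ = 5.462 − 4.83 = 0.632
L/L_☉ = 10^(−0.4 × 0.632) = 0.5588

M ≈ 5.46; L/L_☉ ≈ 0.559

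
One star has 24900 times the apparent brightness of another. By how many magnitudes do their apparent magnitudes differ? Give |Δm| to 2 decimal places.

|Δm| ≈ 10.99

Pogson: Δm = −2.5 log₁₀(ratio) = −2.5 log₁₀(24900) = −2.5 × 4.3962 = -10.990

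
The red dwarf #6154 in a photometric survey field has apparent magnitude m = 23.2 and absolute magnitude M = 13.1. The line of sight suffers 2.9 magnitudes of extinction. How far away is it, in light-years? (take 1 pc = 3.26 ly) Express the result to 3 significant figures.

d ≈ 898 ly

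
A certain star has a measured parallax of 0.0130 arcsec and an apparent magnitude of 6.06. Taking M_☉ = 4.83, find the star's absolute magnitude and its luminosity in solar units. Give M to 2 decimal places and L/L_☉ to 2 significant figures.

M ≈ 1.63; L/L_☉ ≈ 19

d = 1/p = 1/0.0130″ = 76.92 pc
M = m − 5 log₁₀ d + 5 = 6.06 − 5·1.8861 + 5 = 1.630
M − M_☉ = 1.630 − 4.83 = -3.200
L/L_☉ = 10^(−0.4 × -3.200) = 19.06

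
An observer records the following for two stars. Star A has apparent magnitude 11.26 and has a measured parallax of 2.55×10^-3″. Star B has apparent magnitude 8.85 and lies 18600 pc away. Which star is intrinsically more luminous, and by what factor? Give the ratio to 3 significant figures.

Star B is more luminous, by a factor of 20700.

Star A: d = 1/p = 1/2.55×10^-3″ = 392.2 pc
Star A: M = m − 5 log₁₀ d + 5 = 11.26 − 5·2.5935 + 5 = 3.293
Star B: M = m − 5 log₁₀ d + 5 = 8.85 − 5·4.2695 + 5 = -7.498
ΔM = M_A − M_B = 3.293 − (-7.498) = 10.790; smaller M is more luminous → Star B.
L ratio = 10^(0.4 |ΔM|) = 10^4.316 = 20710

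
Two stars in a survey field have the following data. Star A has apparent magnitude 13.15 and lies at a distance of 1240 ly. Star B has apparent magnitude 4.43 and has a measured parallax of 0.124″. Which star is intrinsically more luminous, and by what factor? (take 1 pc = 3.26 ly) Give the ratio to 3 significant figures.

Star B is more luminous, by a factor of 1.38.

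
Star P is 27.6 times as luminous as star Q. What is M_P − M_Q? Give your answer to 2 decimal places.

M_P − M_Q ≈ -3.60

Pogson: ΔM = −2.5 log₁₀(ratio) = −2.5 log₁₀(27.6) = −2.5 × 1.4409 = -3.602
Star P is brighter, so it has the smaller magnitude: the difference is negative.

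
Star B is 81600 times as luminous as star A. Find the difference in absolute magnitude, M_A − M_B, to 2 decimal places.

Pogson: ΔM = −2.5 log₁₀(ratio) = −2.5 log₁₀(81600) = −2.5 × 4.9117 = -12.279
Star B is brighter so has the smaller magnitude: M_A − M_B is positive.

M_A − M_B ≈ 12.28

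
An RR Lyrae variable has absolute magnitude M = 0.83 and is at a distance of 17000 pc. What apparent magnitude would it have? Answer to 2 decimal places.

m ≈ 16.98

m = M + 5 log₁₀ d − 5 = 0.83 + 5·4.2304 − 5 = 16.982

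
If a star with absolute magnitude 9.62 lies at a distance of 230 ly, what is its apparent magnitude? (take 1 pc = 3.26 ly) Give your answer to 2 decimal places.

d = 230 ly / 3.26 = 70.55 pc
m = M + 5 log₁₀ d − 5 = 9.62 + 5·1.8485 − 5 = 13.863

m ≈ 13.86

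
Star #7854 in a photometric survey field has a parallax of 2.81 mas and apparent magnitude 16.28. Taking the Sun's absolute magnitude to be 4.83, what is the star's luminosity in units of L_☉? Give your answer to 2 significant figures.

L/L_☉ ≈ 0.033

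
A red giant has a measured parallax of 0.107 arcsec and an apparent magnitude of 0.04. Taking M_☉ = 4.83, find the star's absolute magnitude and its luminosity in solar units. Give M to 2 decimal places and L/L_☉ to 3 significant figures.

d = 1/p = 1/0.107″ = 9.346 pc
M = m − 5 log₁₀ d + 5 = 0.04 − 5·0.9706 + 5 = 0.187
M − M_☉ = 0.187 − 4.83 = -4.643
L/L_☉ = 10^(−0.4 × -4.643) = 71.98

M ≈ 0.19; L/L_☉ ≈ 72.0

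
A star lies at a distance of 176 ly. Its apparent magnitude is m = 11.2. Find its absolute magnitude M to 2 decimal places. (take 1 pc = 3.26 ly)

M ≈ 7.54

d = 176 ly / 3.26 = 53.99 pc
5 log₁₀(d/10 pc) = 5 log₁₀(53.99) − 5 = 3.661
M = m − 5 log₁₀(d/10) = 11.2 − 3.661 = 7.539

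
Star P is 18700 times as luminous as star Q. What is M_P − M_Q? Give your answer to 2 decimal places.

M_P − M_Q ≈ -10.68

Pogson: ΔM = −2.5 log₁₀(ratio) = −2.5 log₁₀(18700) = −2.5 × 4.2718 = -10.680
Star P is brighter, so it has the smaller magnitude: the difference is negative.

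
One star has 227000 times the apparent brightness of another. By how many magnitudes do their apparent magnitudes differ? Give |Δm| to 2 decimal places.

|Δm| ≈ 13.39

Pogson: Δm = −2.5 log₁₀(ratio) = −2.5 log₁₀(227000) = −2.5 × 5.3560 = -13.390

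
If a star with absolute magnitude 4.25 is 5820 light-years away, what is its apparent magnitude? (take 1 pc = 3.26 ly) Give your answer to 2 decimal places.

m ≈ 15.51

d = 5820 ly / 3.26 = 1785 pc
m = M + 5 log₁₀ d − 5 = 4.25 + 5·3.2517 − 5 = 15.509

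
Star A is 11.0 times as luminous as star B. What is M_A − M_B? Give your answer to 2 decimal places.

Pogson: ΔM = −2.5 log₁₀(ratio) = −2.5 log₁₀(11.0) = −2.5 × 1.0414 = -2.603
Star A is brighter, so it has the smaller magnitude: the difference is negative.

M_A − M_B ≈ -2.60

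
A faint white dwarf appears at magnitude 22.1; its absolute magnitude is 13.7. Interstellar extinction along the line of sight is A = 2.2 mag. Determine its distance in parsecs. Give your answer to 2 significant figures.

m − M = 5 log₁₀(d/10 pc) + A  ⇒  22.1 − (13.7) − 2.2 = 5 log₁₀(d/10)
6.200 = 5 log₁₀(d/10)
log₁₀ d = (m − M − A)/5 + 1 = 2.2400
d = 10^2.2400 = 173.8 pc

d ≈ 170 pc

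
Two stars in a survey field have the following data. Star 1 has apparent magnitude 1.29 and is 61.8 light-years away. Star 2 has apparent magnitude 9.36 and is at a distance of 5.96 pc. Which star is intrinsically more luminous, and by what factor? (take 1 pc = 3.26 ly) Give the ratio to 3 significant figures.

Star 1: d = 61.8 ly / 3.26 = 18.96 pc
Star 1: M = m − 5 log₁₀ d + 5 = 1.29 − 5·1.2778 + 5 = -0.099
Star 2: M = m − 5 log₁₀ d + 5 = 9.36 − 5·0.7752 + 5 = 10.484
ΔM = M_1 − M_2 = -0.099 − (10.484) = -10.583; smaller M is more luminous → Star 1.
L ratio = 10^(0.4 |ΔM|) = 10^4.233 = 17100

Star 1 is more luminous, by a factor of 17100.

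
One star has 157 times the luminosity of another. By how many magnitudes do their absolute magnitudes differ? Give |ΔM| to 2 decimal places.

Pogson: ΔM = −2.5 log₁₀(ratio) = −2.5 log₁₀(157) = −2.5 × 2.1959 = -5.490

|ΔM| ≈ 5.49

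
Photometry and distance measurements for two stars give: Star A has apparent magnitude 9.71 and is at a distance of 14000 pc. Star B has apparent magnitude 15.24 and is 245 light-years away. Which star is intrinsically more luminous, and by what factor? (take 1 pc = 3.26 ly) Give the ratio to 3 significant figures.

Star A is more luminous, by a factor of 5.65×10^6.

Star A: M = m − 5 log₁₀ d + 5 = 9.71 − 5·4.1461 + 5 = -6.021
Star B: d = 245 ly / 3.26 = 75.15 pc
Star B: M = m − 5 log₁₀ d + 5 = 15.24 − 5·1.8759 + 5 = 10.860
ΔM = M_A − M_B = -6.021 − (10.860) = -16.881; smaller M is more luminous → Star A.
L ratio = 10^(0.4 |ΔM|) = 10^6.752 = 5.654×10^6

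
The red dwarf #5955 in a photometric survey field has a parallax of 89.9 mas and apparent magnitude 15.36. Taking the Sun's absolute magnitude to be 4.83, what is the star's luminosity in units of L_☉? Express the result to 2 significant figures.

L/L_☉ ≈ 7.6×10^-5

d = 1/p = 1000/89.9 mas = 11.12 pc
M = m − 5 log₁₀ d + 5 = 15.36 − 5·1.0462 + 5 = 15.129
M − M_☉ = 15.129 − 4.83 = 10.299
L/L_☉ = 10^(−0.4 × 10.299) = 7.594×10^-5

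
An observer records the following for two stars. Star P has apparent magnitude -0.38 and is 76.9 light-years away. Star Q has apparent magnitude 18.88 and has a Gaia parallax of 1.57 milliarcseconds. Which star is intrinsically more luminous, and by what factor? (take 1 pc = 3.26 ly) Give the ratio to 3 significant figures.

Star P is more luminous, by a factor of 69400.

Star P: d = 76.9 ly / 3.26 = 23.59 pc
Star P: M = m − 5 log₁₀ d + 5 = -0.38 − 5·1.3727 + 5 = -2.244
Star Q: p = 1.57 mas = 1.57×10^-3″ → d = 1/p = 636.9 pc
Star Q: M = m − 5 log₁₀ d + 5 = 18.88 − 5·2.8041 + 5 = 9.859
ΔM = M_P − M_Q = -2.244 − (9.859) = -12.103; smaller M is more luminous → Star P.
L ratio = 10^(0.4 |ΔM|) = 10^4.841 = 69380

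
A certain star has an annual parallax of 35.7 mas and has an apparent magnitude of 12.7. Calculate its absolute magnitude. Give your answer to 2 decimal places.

M ≈ 10.46

p = 35.7 mas = 0.0357″ → d = 1/p = 28.01 pc
5 log₁₀(d/10 pc) = 5 log₁₀(28.01) − 5 = 2.237
M = m − 5 log₁₀(d/10) = 12.7 − 2.237 = 10.463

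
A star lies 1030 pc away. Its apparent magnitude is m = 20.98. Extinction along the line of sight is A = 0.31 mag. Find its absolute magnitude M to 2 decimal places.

M ≈ 10.61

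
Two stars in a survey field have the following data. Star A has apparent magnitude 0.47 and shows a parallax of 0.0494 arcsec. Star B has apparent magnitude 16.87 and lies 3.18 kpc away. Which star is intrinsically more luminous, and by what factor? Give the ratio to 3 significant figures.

Star A: d = 1/p = 1/0.0494″ = 20.24 pc
Star A: M = m − 5 log₁₀ d + 5 = 0.47 − 5·1.3063 + 5 = -1.061
Star B: d = 3.18 kpc = 3180 pc
Star B: M = m − 5 log₁₀ d + 5 = 16.87 − 5·3.5024 + 5 = 4.358
ΔM = M_A − M_B = -1.061 − (4.358) = -5.419; smaller M is more luminous → Star A.
L ratio = 10^(0.4 |ΔM|) = 10^2.168 = 147.1

Star A is more luminous, by a factor of 147.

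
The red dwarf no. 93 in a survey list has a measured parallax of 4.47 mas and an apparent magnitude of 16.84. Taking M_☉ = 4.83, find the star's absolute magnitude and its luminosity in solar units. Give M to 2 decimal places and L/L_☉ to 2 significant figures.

d = 1/p = 1000/4.47 mas = 223.7 pc
M = m − 5 log₁₀ d + 5 = 16.84 − 5·2.3497 + 5 = 10.092
M − M_☉ = 10.092 − 4.83 = 5.262
L/L_☉ = 10^(−0.4 × 5.262) = 7.859×10^-3

M ≈ 10.09; L/L_☉ ≈ 7.9×10^-3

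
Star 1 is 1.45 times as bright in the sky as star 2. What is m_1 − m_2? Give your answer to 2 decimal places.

m_1 − m_2 ≈ -0.40

Pogson: Δm = −2.5 log₁₀(ratio) = −2.5 log₁₀(1.45) = −2.5 × 0.1614 = -0.403
Star 1 is brighter, so it has the smaller magnitude: the difference is negative.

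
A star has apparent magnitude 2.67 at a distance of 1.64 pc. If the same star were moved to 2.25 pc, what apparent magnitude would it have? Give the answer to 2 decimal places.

m ≈ 3.36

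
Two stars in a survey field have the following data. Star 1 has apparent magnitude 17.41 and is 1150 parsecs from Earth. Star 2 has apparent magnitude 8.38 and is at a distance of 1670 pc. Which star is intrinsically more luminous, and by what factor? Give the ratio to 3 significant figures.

Star 2 is more luminous, by a factor of 8630.

Star 1: M = m − 5 log₁₀ d + 5 = 17.41 − 5·3.0607 + 5 = 7.107
Star 2: M = m − 5 log₁₀ d + 5 = 8.38 − 5·3.2227 + 5 = -2.734
ΔM = M_1 − M_2 = 7.107 − (-2.734) = 9.840; smaller M is more luminous → Star 2.
L ratio = 10^(0.4 |ΔM|) = 10^3.936 = 8631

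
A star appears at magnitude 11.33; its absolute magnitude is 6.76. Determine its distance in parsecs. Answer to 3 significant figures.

d ≈ 82.0 pc

μ = m − M = 4.570
m − M = 5 log₁₀ d − 5
log₁₀ d = (m − M)/5 + 1 = 1.9140
d = 10^1.9140 = 82.04 pc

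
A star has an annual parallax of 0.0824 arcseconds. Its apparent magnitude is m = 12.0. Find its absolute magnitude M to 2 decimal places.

M ≈ 11.58

d = 1/p = 1/0.0824″ = 12.14 pc
5 log₁₀(d/10 pc) = 5 log₁₀(12.14) − 5 = 0.420
M = m − 5 log₁₀(d/10) = 12.0 − 0.420 = 11.580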